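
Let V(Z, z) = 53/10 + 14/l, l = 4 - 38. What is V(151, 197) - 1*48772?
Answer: -8290409/170 ≈ -48767.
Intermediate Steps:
l = -34
V(Z, z) = 831/170 (V(Z, z) = 53/10 + 14/(-34) = 53*(1/10) + 14*(-1/34) = 53/10 - 7/17 = 831/170)
V(151, 197) - 1*48772 = 831/170 - 1*48772 = 831/170 - 48772 = -8290409/170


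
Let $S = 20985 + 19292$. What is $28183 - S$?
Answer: $-12094$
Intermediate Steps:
$S = 40277$
$28183 - S = 28183 - 40277 = -12094$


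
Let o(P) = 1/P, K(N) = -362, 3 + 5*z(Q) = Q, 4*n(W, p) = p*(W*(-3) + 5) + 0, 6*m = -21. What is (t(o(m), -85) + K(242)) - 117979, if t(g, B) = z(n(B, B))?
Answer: -597233/5 ≈ -1.1945e+5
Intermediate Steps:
m = -7/2 (m = (1/6)*(-21) = -7/2 ≈ -3.5000)
n(W, p) = p*(5 - 3*W)/4 (n(W, p) = (p*(W*(-3) + 5) + 0)/4 = (p*(-3*W + 5) + 0)/4 = (p*(5 - 3*W) + 0)/4 = (p*(5 - 3*W))/4 = p*(5 - 3*W)/4)
z(Q) = -3/5 + Q/5
t(g, B) = -3/5 + B*(5 - 3*B)/20 (t(g, B) = -3/5 + (B*(5 - 3*B)/4)/5 = -3/5 + B*(5 - 3*B)/20)
(t(o(m), -85) + K(242)) - 117979 = ((-3/5 - 1/20*(-85)*(-5 + 3*(-85))) - 362) - 117979 = ((-3/5 - 1/20*(-85)*(-5 - 255)) - 362) - 117979 = ((-3/5 - 1/20*(-85)*(-260)) - 362) - 117979 = ((-3/5 - 1105) - 362) - 117979 = (-5528/5 - 362) - 117979 = -7338/5 - 117979 = -597233/5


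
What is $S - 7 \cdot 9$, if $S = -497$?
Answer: $-560$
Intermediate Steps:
$S - 7 \cdot 9 = -497 - 7 \cdot 9 = -497 - 63 = -560$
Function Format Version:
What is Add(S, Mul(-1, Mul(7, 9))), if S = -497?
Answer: -560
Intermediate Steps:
Add(S, Mul(-1, Mul(7, 9))) = Add(-497, Mul(-1, Mul(7, 9))) = Add(-497, Mul(-1, 63)) = Add(-497, -63) = -560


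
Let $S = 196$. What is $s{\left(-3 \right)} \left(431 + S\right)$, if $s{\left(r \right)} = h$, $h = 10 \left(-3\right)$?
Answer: $-18810$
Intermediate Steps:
$h = -30$
$s{\left(r \right)} = -30$
$s{\left(-3 \right)} \left(431 + S\right) = - 30 \left(431 + 196\right) = \left(-30\right) 627 = -18810$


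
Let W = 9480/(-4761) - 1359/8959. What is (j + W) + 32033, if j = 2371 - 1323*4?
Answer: 413881998323/14217933 ≈ 29110.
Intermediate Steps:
j = -2921 (j = 2371 - 1*5292 = 2371 - 5292 = -2921)
W = -30467173/14217933 (W = 9480*(-1/4761) - 1359*1/8959 = -3160/1587 - 1359/8959 = -30467173/14217933 ≈ -2.1429)
(j + W) + 32033 = (-2921 - 30467173/14217933) + 32033 = -41561049466/14217933 + 32033 = 413881998323/14217933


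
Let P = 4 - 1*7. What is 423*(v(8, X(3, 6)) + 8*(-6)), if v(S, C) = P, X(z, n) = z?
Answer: -21573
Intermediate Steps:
P = -3 (P = 4 - 7 = -3)
v(S, C) = -3
423*(v(8, X(3, 6)) + 8*(-6)) = 423*(-3 + 8*(-6)) = 423*(-3 - 48) = 423*(-51) = -21573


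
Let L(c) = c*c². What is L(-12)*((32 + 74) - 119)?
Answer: 22464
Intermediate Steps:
L(c) = c³
L(-12)*((32 + 74) - 119) = (-12)³*((32 + 74) - 119) = -1728*(106 - 119) = -1728*(-13) = 22464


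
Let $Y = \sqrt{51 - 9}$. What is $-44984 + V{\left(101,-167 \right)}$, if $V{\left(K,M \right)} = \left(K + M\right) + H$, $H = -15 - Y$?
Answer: $-45065 - \sqrt{42} \approx -45072.0$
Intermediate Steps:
$Y = \sqrt{42} \approx 6.4807$
$H = -15 - \sqrt{42} \approx -21.481$
$V{\left(K,M \right)} = -15 + K + M - \sqrt{42}$ ($V{\left(K,M \right)} = \left(K + M\right) - \left(15 + \sqrt{42}\right) = -15 + K + M - \sqrt{42}$)
$-44984 + V{\left(101,-167 \right)} = -44984 - \left(81 + \sqrt{42}\right) = -45065 - \sqrt{42}$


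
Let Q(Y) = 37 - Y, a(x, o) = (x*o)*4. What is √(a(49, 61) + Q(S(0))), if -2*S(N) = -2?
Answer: 2*√2998 ≈ 109.51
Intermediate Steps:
a(x, o) = 4*o*x (a(x, o) = (o*x)*4 = 4*o*x)
S(N) = 1 (S(N) = -½*(-2) = 1)
√(a(49, 61) + Q(S(0))) = √(4*61*49 + (37 - 1*1)) = √(11956 + (37 - 1)) = √(11956 + 36) = √11992 = 2*√2998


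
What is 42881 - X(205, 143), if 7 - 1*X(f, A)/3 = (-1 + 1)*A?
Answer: 42860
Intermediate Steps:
X(f, A) = 21 (X(f, A) = 21 - 3*(-1 + 1)*A = 21 - 0*A = 21 - 3*0 = 21 + 0 = 21)
42881 - X(205, 143) = 42881 - 1*21 = 42881 - 21 = 42860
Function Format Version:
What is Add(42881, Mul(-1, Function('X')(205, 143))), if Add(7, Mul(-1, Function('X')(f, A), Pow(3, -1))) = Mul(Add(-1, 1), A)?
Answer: 42860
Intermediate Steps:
Function('X')(f, A) = 21 (Function('X')(f, A) = Add(21, Mul(-3, Mul(Add(-1, 1), A))) = Add(21, Mul(-3, Mul(0, A))) = Add(21, Mul(-3, 0)) = Add(21, 0) = 21)
Add(42881, Mul(-1, Function('X')(205, 143))) = Add(42881, Mul(-1, 21)) = Add(42881, -21) = 42860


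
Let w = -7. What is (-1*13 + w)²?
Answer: 400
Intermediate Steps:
(-1*13 + w)² = (-1*13 - 7)² = (-13 - 7)² = (-20)² = 400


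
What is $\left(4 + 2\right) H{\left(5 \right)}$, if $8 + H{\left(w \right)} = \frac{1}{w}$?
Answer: $- \frac{234}{5} \approx -46.8$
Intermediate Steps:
$H{\left(w \right)} = -8 + \frac{1}{w}$
$\left(4 + 2\right) H{\left(5 \right)} = \left(4 + 2\right) \left(-8 + \frac{1}{5}\right) = 6 \left(-8 + \frac{1}{5}\right) = 6 \left(- \frac{39}{5}\right) = - \frac{234}{5}$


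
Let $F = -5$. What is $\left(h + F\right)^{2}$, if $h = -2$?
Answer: $49$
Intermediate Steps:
$\left(h + F\right)^{2} = \left(-2 - 5\right)^{2} = \left(-7\right)^{2} = 49$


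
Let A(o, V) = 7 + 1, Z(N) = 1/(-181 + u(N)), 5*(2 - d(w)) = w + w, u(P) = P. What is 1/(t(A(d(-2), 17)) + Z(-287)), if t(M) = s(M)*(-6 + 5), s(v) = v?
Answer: -468/3745 ≈ -0.12497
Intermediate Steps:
d(w) = 2 - 2*w/5 (d(w) = 2 - (w + w)/5 = 2 - 2*w/5)
Z(N) = 1/(-181 + N)
A(o, V) = 8
t(M) = -M (t(M) = M*(-6 + 5) = M*(-1) = -M)
1/(t(A(d(-2), 17)) + Z(-287)) = 1/(-1*8 + 1/(-181 - 287)) = 1/(-8 + 1/(-468)) = 1/(-8 - 1/468) = 1/(-3745/468) = -468/3745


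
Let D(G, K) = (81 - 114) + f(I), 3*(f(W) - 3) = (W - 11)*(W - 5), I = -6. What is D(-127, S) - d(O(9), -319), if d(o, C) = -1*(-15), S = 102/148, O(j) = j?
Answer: 52/3 ≈ 17.333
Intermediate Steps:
f(W) = 3 + (-11 + W)*(-5 + W)/3 (f(W) = 3 + ((W - 11)*(W - 5))/3 = 3 + ((-11 + W)*(-5 + W))/3 = 3 + (-11 + W)*(-5 + W)/3)
S = 51/74 (S = 102*(1/148) = 51/74 ≈ 0.68919)
d(o, C) = 15
D(G, K) = 97/3 (D(G, K) = (81 - 114) + (64/3 - 16/3*(-6) + (⅓)*(-6)²) = -33 + (64/3 + 32 + (⅓)*36) = -33 + (64/3 + 32 + 12) = -33 + 196/3 = 97/3)
D(-127, S) - d(O(9), -319) = 97/3 - 1*15 = 97/3 - 15 = 52/3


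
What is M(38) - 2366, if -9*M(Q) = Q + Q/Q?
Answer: -7111/3 ≈ -2370.3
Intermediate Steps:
M(Q) = -1/9 - Q/9 (M(Q) = -(Q + Q/Q)/9 = -(Q + 1)/9 = -(1 + Q)/9 = -1/9 - Q/9)
M(38) - 2366 = (-1/9 - 1/9*38) - 2366 = (-1/9 - 38/9) - 2366 = -13/3 - 2366 = -7111/3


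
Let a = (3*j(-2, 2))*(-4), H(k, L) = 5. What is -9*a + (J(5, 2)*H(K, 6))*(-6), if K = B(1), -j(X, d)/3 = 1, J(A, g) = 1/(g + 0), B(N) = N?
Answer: -339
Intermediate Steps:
J(A, g) = 1/g
j(X, d) = -3 (j(X, d) = -3*1 = -3)
K = 1
a = 36 (a = (3*(-3))*(-4) = -9*(-4) = 36)
-9*a + (J(5, 2)*H(K, 6))*(-6) = -9*36 + (5/2)*(-6) = -324 + ((1/2)*5)*(-6) = -324 + (5/2)*(-6) = -324 - 15 = -339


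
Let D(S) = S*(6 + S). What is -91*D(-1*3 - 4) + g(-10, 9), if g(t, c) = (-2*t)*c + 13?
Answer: -444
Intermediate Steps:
g(t, c) = 13 - 2*c*t (g(t, c) = -2*c*t + 13 = 13 - 2*c*t)
-91*D(-1*3 - 4) + g(-10, 9) = -91*(-1*3 - 4)*(6 + (-1*3 - 4)) + (13 - 2*9*(-10)) = -91*(-3 - 4)*(6 + (-3 - 4)) + (13 + 180) = -(-637)*(6 - 7) + 193 = -(-637)*(-1) + 193 = -91*7 + 193 = -637 + 193 = -444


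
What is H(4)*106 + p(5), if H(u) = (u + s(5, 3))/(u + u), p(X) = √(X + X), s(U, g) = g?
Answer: 371/4 + √10 ≈ 95.912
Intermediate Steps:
p(X) = √2*√X (p(X) = √(2*X) = √2*√X)
H(u) = (3 + u)/(2*u) (H(u) = (u + 3)/(u + u) = (3 + u)/((2*u)) = (3 + u)*(1/(2*u)) = (3 + u)/(2*u))
H(4)*106 + p(5) = ((½)*(3 + 4)/4)*106 + √2*√5 = ((½)*(¼)*7)*106 + √10 = (7/8)*106 + √10 = 371/4 + √10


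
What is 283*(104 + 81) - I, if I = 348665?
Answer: -296310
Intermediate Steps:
283*(104 + 81) - I = 283*(104 + 81) - 1*348665 = 283*185 - 348665 = 52355 - 348665 = -296310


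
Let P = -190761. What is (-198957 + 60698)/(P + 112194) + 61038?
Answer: 4795710805/78567 ≈ 61040.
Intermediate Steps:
(-198957 + 60698)/(P + 112194) + 61038 = (-198957 + 60698)/(-190761 + 112194) + 61038 = -138259/(-78567) + 61038 = -138259*(-1/78567) + 61038 = 138259/78567 + 61038 = 4795710805/78567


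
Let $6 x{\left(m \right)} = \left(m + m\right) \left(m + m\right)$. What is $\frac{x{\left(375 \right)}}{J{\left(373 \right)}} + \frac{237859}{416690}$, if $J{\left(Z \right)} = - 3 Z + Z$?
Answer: $- \frac{19443622343}{155425370} \approx -125.1$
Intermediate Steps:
$x{\left(m \right)} = \frac{2 m^{2}}{3}$ ($x{\left(m \right)} = \frac{\left(m + m\right) \left(m + m\right)}{6} = \frac{2 m 2 m}{6} = \frac{4 m^{2}}{6} = \frac{2 m^{2}}{3}$)
$J{\left(Z \right)} = - 2 Z$
$\frac{x{\left(375 \right)}}{J{\left(373 \right)}} + \frac{237859}{416690} = \frac{\frac{2}{3} \cdot 375^{2}}{\left(-2\right) 373} + \frac{237859}{416690} = \frac{\frac{2}{3} \cdot 140625}{-746} + 237859 \cdot \frac{1}{416690} = 93750 \left(- \frac{1}{746}\right) + \frac{237859}{416690} = - \frac{46875}{373} + \frac{237859}{416690} = - \frac{19443622343}{155425370}$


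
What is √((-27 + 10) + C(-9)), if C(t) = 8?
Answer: 3*I ≈ 3.0*I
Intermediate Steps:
√((-27 + 10) + C(-9)) = √((-27 + 10) + 8) = √(-17 + 8) = √(-9) = 3*I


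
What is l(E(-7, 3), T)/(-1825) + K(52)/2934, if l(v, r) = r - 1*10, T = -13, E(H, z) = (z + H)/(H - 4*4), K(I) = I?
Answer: 81191/2677275 ≈ 0.030326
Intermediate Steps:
E(H, z) = (H + z)/(-16 + H) (E(H, z) = (H + z)/(H - 16) = (H + z)/(-16 + H))
l(v, r) = -10 + r (l(v, r) = r - 10 = -10 + r)
l(E(-7, 3), T)/(-1825) + K(52)/2934 = (-10 - 13)/(-1825) + 52/2934 = -23*(-1/1825) + 52*(1/2934) = 23/1825 + 26/1467 = 81191/2677275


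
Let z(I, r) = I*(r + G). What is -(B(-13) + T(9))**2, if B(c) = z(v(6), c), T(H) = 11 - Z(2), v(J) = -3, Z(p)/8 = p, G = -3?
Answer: -1849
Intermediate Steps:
Z(p) = 8*p
T(H) = -5 (T(H) = 11 - 8*2 = 11 - 1*16 = 11 - 16 = -5)
z(I, r) = I*(-3 + r) (z(I, r) = I*(r - 3) = I*(-3 + r))
B(c) = 9 - 3*c (B(c) = -3*(-3 + c) = 9 - 3*c)
-(B(-13) + T(9))**2 = -((9 - 3*(-13)) - 5)**2 = -((9 + 39) - 5)**2 = -(48 - 5)**2 = -1*43**2 = -1*1849 = -1849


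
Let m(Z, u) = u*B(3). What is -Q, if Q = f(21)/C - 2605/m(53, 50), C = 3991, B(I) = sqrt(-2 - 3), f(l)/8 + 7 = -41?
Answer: 384/3991 - 521*I*sqrt(5)/50 ≈ 0.096216 - 23.3*I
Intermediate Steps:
f(l) = -384 (f(l) = -56 + 8*(-41) = -56 - 328 = -384)
B(I) = I*sqrt(5) (B(I) = sqrt(-5) = I*sqrt(5))
m(Z, u) = I*u*sqrt(5) (m(Z, u) = u*(I*sqrt(5)) = I*u*sqrt(5))
Q = -384/3991 + 521*I*sqrt(5)/50 (Q = -384/3991 - 2605*(-I*sqrt(5)/250) = -384*1/3991 - 2605*(-I*sqrt(5)/250) = -384/3991 - (-521)*I*sqrt(5)/50 = -384/3991 + 521*I*sqrt(5)/50 ≈ -0.096216 + 23.3*I)
-Q = -(-384/3991 + 521*I*sqrt(5)/50) = 384/3991 - 521*I*sqrt(5)/50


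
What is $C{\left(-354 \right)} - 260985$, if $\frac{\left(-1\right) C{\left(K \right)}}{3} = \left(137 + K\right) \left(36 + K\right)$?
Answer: $-468003$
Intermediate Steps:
$C{\left(K \right)} = - 3 \left(36 + K\right) \left(137 + K\right)$ ($C{\left(K \right)} = - 3 \left(137 + K\right) \left(36 + K\right) = - 3 \left(36 + K\right) \left(137 + K\right)$)
$C{\left(-354 \right)} - 260985 = \left(-14796 - -183726 - 3 \left(-354\right)^{2}\right) - 260985 = \left(-14796 + 183726 - 375948\right) - 260985 = -207018 - 260985 = -468003$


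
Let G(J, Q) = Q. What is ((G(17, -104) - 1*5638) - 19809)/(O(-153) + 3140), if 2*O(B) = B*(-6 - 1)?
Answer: -51102/7351 ≈ -6.9517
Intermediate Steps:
O(B) = -7*B/2 (O(B) = (B*(-6 - 1))/2 = (B*(-7))/2 = (-7*B)/2 = -7*B/2)
((G(17, -104) - 1*5638) - 19809)/(O(-153) + 3140) = ((-104 - 1*5638) - 19809)/(-7/2*(-153) + 3140) = ((-104 - 5638) - 19809)/(1071/2 + 3140) = (-5742 - 19809)/(7351/2) = -25551*2/7351 = -51102/7351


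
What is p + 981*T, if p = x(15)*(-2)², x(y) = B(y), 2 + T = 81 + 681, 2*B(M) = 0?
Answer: 745560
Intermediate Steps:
B(M) = 0 (B(M) = (½)*0 = 0)
T = 760 (T = -2 + (81 + 681) = -2 + 762 = 760)
x(y) = 0
p = 0 (p = 0*(-2)² = 0*4 = 0)
p + 981*T = 0 + 981*760 = 0 + 745560 = 745560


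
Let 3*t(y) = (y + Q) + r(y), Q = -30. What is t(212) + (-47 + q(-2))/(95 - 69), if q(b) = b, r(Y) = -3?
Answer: 4507/78 ≈ 57.782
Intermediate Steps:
t(y) = -11 + y/3 (t(y) = ((y - 30) - 3)/3 = ((-30 + y) - 3)/3 = (-33 + y)/3 = -11 + y/3)
t(212) + (-47 + q(-2))/(95 - 69) = (-11 + (⅓)*212) + (-47 - 2)/(95 - 69) = (-11 + 212/3) - 49/26 = 179/3 - 49*1/26 = 179/3 - 49/26 = 4507/78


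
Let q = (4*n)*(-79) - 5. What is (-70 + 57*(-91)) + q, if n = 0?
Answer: -5262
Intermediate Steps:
q = -5 (q = (4*0)*(-79) - 5 = 0*(-79) - 5 = 0 - 5 = -5)
(-70 + 57*(-91)) + q = (-70 + 57*(-91)) - 5 = (-70 - 5187) - 5 = -5257 - 5 = -5262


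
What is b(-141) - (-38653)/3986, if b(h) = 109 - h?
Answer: 1035153/3986 ≈ 259.70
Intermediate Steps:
b(-141) - (-38653)/3986 = (109 - 1*(-141)) - (-38653)/3986 = (109 + 141) - (-38653)/3986 = 250 - 1*(-38653/3986) = 250 + 38653/3986 = 1035153/3986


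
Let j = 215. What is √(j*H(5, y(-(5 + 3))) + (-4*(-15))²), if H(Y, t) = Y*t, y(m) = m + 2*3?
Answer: 5*√58 ≈ 38.079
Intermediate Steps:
y(m) = 6 + m (y(m) = m + 6 = 6 + m)
√(j*H(5, y(-(5 + 3))) + (-4*(-15))²) = √(215*(5*(6 - (5 + 3))) + (-4*(-15))²) = √(215*(5*(6 - 1*8)) + 60²) = √(215*(5*(6 - 8)) + 3600) = √(215*(5*(-2)) + 3600) = √(215*(-10) + 3600) = √(-2150 + 3600) = √1450 = 5*√58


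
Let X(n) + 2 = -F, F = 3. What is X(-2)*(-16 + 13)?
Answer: 15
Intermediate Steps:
X(n) = -5 (X(n) = -2 - 1*3 = -2 - 3 = -5)
X(-2)*(-16 + 13) = -5*(-16 + 13) = -5*(-3) = 15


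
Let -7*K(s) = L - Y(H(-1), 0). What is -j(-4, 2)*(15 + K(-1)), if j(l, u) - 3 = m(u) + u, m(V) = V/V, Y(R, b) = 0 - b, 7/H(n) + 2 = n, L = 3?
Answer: -612/7 ≈ -87.429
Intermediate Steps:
H(n) = 7/(-2 + n)
Y(R, b) = -b
m(V) = 1
K(s) = -3/7 (K(s) = -(3 - (-1)*0)/7 = -(3 - 1*0)/7 = -(3 + 0)/7 = -1/7*3 = -3/7)
j(l, u) = 4 + u (j(l, u) = 3 + (1 + u) = 4 + u)
-j(-4, 2)*(15 + K(-1)) = -(4 + 2)*(15 - 3/7) = -6*102/7 = -1*612/7 = -612/7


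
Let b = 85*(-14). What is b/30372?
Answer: -595/15186 ≈ -0.039181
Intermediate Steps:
b = -1190
b/30372 = -1190/30372 = -1190*1/30372 = -595/15186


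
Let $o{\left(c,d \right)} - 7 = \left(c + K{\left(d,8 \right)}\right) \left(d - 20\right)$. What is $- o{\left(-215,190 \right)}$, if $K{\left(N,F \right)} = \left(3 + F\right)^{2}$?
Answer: $15973$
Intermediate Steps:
$o{\left(c,d \right)} = 7 + \left(-20 + d\right) \left(121 + c\right)$ ($o{\left(c,d \right)} = 7 + \left(c + \left(3 + 8\right)^{2}\right) \left(d - 20\right) = 7 + \left(c + 11^{2}\right) \left(-20 + d\right) = 7 + \left(c + 121\right) \left(-20 + d\right) = 7 + \left(121 + c\right) \left(-20 + d\right) = 7 + \left(-20 + d\right) \left(121 + c\right)$)
$- o{\left(-215,190 \right)} = - (-2413 - -4300 + 121 \cdot 190 - 40850) = - (-2413 + 4300 + 22990 - 40850) = \left(-1\right) \left(-15973\right) = 15973$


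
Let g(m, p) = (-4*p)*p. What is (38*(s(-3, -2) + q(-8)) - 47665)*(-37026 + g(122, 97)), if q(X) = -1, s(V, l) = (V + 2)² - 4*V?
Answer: 3524718358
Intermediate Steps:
s(V, l) = (2 + V)² - 4*V
g(m, p) = -4*p²
(38*(s(-3, -2) + q(-8)) - 47665)*(-37026 + g(122, 97)) = (38*((4 + (-3)²) - 1) - 47665)*(-37026 - 4*97²) = (38*((4 + 9) - 1) - 47665)*(-37026 - 4*9409) = (38*(13 - 1) - 47665)*(-37026 - 37636) = (38*12 - 47665)*(-74662) = (456 - 47665)*(-74662) = -47209*(-74662) = 3524718358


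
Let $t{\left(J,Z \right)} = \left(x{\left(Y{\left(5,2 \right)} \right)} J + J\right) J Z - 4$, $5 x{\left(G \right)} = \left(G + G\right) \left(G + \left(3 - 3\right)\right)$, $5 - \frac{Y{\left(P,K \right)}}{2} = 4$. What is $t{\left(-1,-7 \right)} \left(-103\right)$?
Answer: $\frac{11433}{5} \approx 2286.6$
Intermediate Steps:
$Y{\left(P,K \right)} = 2$ ($Y{\left(P,K \right)} = 10 - 8 = 2$)
$x{\left(G \right)} = \frac{2 G^{2}}{5}$ ($x{\left(G \right)} = \frac{\left(G + G\right) \left(G + \left(3 - 3\right)\right)}{5} = \frac{2 G \left(G + 0\right)}{5} = \frac{2 G G}{5} = \frac{2 G^{2}}{5}$)
$t{\left(J,Z \right)} = -4 + \frac{13 Z J^{2}}{5}$ ($t{\left(J,Z \right)} = \left(\frac{2 \cdot 2^{2}}{5} J + J\right) J Z - 4 = \left(\frac{2}{5} \cdot 4 J + J\right) J Z - 4 = \left(\frac{8 J}{5} + J\right) J Z - 4 = \frac{13 J}{5} J Z - 4 = \frac{13 J^{2}}{5} Z - 4 = \frac{13 Z J^{2}}{5} - 4 = -4 + \frac{13 Z J^{2}}{5}$)
$t{\left(-1,-7 \right)} \left(-103\right) = \left(-4 + \frac{13}{5} \left(-7\right) \left(-1\right)^{2}\right) \left(-103\right) = \left(-4 + \frac{13}{5} \left(-7\right) 1\right) \left(-103\right) = \left(-4 - \frac{91}{5}\right) \left(-103\right) = \left(- \frac{111}{5}\right) \left(-103\right) = \frac{11433}{5}$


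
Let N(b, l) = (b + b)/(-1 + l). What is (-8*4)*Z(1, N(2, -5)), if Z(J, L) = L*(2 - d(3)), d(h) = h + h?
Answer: -256/3 ≈ -85.333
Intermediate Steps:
N(b, l) = 2*b/(-1 + l) (N(b, l) = (2*b)/(-1 + l) = 2*b/(-1 + l))
d(h) = 2*h
Z(J, L) = -4*L (Z(J, L) = L*(2 - 2*3) = L*(2 - 1*6) = L*(2 - 6) = L*(-4) = -4*L)
(-8*4)*Z(1, N(2, -5)) = (-8*4)*(-8*2/(-1 - 5)) = -(-128)*2*2/(-6) = -(-128)*2*2*(-⅙) = -(-128)*(-2)/3 = -32*8/3 = -256/3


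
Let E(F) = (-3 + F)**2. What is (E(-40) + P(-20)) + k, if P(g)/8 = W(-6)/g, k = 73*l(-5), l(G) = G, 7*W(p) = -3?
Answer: 51946/35 ≈ 1484.2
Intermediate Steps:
W(p) = -3/7 (W(p) = (1/7)*(-3) = -3/7)
k = -365 (k = 73*(-5) = -365)
P(g) = -24/(7*g) (P(g) = 8*(-3/(7*g)) = -24/(7*g))
(E(-40) + P(-20)) + k = ((-3 - 40)**2 - 24/7/(-20)) - 365 = ((-43)**2 - 24/7*(-1/20)) - 365 = (1849 + 6/35) - 365 = 64721/35 - 365 = 51946/35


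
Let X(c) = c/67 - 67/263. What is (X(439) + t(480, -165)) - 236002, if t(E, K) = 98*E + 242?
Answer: -3325324152/17621 ≈ -1.8871e+5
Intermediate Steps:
t(E, K) = 242 + 98*E
X(c) = -67/263 + c/67 (X(c) = c*(1/67) - 67*1/263 = c/67 - 67/263 = -67/263 + c/67)
(X(439) + t(480, -165)) - 236002 = ((-67/263 + (1/67)*439) + (242 + 98*480)) - 236002 = ((-67/263 + 439/67) + (242 + 47040)) - 236002 = (110968/17621 + 47282) - 236002 = 833267090/17621 - 236002 = -3325324152/17621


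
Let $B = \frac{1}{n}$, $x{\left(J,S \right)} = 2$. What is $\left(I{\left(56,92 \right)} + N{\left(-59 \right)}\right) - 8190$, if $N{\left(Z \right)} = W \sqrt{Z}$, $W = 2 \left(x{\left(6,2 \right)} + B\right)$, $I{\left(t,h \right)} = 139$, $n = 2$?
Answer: $-8051 + 5 i \sqrt{59} \approx -8051.0 + 38.406 i$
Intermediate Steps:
$B = \frac{1}{2} \approx 0.5$
$W = 5$ ($W = 2 \left(2 + \frac{1}{2}\right) = 2 \cdot \frac{5}{2} = 5$)
$N{\left(Z \right)} = 5 \sqrt{Z}$
$\left(I{\left(56,92 \right)} + N{\left(-59 \right)}\right) - 8190 = \left(139 + 5 \sqrt{-59}\right) - 8190 = \left(139 + 5 i \sqrt{59}\right) - 8190 = -8051 + 5 i \sqrt{59}$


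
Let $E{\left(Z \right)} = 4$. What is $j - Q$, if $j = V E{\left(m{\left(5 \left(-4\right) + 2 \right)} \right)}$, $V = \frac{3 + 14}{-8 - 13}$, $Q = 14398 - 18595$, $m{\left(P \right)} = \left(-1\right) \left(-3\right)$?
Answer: $\frac{88069}{21} \approx 4193.8$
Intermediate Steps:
$m{\left(P \right)} = 3$
$Q = -4197$ ($Q = 14398 - 18595 = -4197$)
$V = - \frac{17}{21}$ ($V = \frac{17}{-21} = 17 \left(- \frac{1}{21}\right) = - \frac{17}{21} \approx -0.80952$)
$j = - \frac{68}{21}$ ($j = \left(- \frac{17}{21}\right) 4 = - \frac{68}{21} \approx -3.2381$)
$j - Q = - \frac{68}{21} - -4197 = - \frac{68}{21} + 4197 = \frac{88069}{21}$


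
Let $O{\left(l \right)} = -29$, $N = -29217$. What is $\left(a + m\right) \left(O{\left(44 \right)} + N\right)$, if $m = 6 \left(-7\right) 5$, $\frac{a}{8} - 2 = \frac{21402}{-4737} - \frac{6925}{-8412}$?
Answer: $\frac{21710968259624}{3320637} \approx 6.5382 \cdot 10^{6}$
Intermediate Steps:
$a = - \frac{45023074}{3320637}$ ($a = 16 + 8 \left(\frac{21402}{-4737} - \frac{6925}{-8412}\right) = 16 + 8 \left(21402 \left(- \frac{1}{4737}\right) - - \frac{6925}{8412}\right) = 16 + 8 \left(- \frac{7134}{1579} + \frac{6925}{8412}\right) = 16 + 8 \left(- \frac{49076633}{13282548}\right) = 16 - \frac{98153266}{3320637} = - \frac{45023074}{3320637} \approx -13.559$)
$m = -210$ ($m = \left(-42\right) 5 = -210$)
$\left(a + m\right) \left(O{\left(44 \right)} + N\right) = \left(- \frac{45023074}{3320637} - 210\right) \left(-29 - 29217\right) = \left(- \frac{742356844}{3320637}\right) \left(-29246\right) = \frac{21710968259624}{3320637}$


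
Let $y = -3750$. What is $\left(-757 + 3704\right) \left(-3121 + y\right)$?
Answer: $-20248837$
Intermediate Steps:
$\left(-757 + 3704\right) \left(-3121 + y\right) = \left(-757 + 3704\right) \left(-3121 - 3750\right) = 2947 \left(-6871\right) = -20248837$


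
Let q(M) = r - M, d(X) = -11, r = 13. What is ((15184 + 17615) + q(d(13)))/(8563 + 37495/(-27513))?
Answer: 903059199/235556324 ≈ 3.8337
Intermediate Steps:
q(M) = 13 - M
((15184 + 17615) + q(d(13)))/(8563 + 37495/(-27513)) = ((15184 + 17615) + (13 - 1*(-11)))/(8563 + 37495/(-27513)) = (32799 + (13 + 11))/(8563 + 37495*(-1/27513)) = (32799 + 24)/(8563 - 37495/27513) = 32823/(235556324/27513) = 32823*(27513/235556324) = 903059199/235556324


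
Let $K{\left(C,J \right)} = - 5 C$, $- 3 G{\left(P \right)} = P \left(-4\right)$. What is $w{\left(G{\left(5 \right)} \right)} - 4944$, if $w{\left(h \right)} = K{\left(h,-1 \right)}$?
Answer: $- \frac{14932}{3} \approx -4977.3$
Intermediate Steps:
$G{\left(P \right)} = \frac{4 P}{3}$ ($G{\left(P \right)} = - \frac{P \left(-4\right)}{3} = - \frac{\left(-4\right) P}{3} = \frac{4 P}{3}$)
$w{\left(h \right)} = - 5 h$
$w{\left(G{\left(5 \right)} \right)} - 4944 = - 5 \cdot \frac{4}{3} \cdot 5 - 4944 = \left(-5\right) \frac{20}{3} - 4944 = - \frac{100}{3} - 4944 = - \frac{14932}{3}$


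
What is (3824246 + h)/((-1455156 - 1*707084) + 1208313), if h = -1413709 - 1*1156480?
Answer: -1254057/953927 ≈ -1.3146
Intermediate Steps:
h = -2570189 (h = -1413709 - 1156480 = -2570189)
(3824246 + h)/((-1455156 - 1*707084) + 1208313) = (3824246 - 2570189)/((-1455156 - 1*707084) + 1208313) = 1254057/((-1455156 - 707084) + 1208313) = 1254057/(-2162240 + 1208313) = 1254057/(-953927) = 1254057*(-1/953927) = -1254057/953927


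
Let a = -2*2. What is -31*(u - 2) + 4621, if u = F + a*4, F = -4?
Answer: 5303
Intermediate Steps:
a = -4
u = -20 (u = -4 - 4*4 = -4 - 16 = -20)
-31*(u - 2) + 4621 = -31*(-20 - 2) + 4621 = -31*(-22) + 4621 = 682 + 4621 = 5303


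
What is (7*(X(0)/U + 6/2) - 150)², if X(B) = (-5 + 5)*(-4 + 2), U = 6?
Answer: 16641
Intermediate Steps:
X(B) = 0 (X(B) = 0*(-2) = 0)
(7*(X(0)/U + 6/2) - 150)² = (7*(0/6 + 6/2) - 150)² = (7*(0*(⅙) + 6*(½)) - 150)² = (7*(0 + 3) - 150)² = (7*3 - 150)² = (21 - 150)² = (-129)² = 16641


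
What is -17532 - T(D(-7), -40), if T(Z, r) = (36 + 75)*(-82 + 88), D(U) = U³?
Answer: -18198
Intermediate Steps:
T(Z, r) = 666 (T(Z, r) = 111*6 = 666)
-17532 - T(D(-7), -40) = -17532 - 1*666 = -17532 - 666 = -18198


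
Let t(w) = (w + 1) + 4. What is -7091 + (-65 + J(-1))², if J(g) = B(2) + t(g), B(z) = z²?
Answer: -3842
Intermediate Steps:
t(w) = 5 + w (t(w) = (1 + w) + 4 = 5 + w)
J(g) = 9 + g (J(g) = 2² + (5 + g) = 4 + (5 + g) = 9 + g)
-7091 + (-65 + J(-1))² = -7091 + (-65 + (9 - 1))² = -7091 + (-65 + 8)² = -7091 + (-57)² = -7091 + 3249 = -3842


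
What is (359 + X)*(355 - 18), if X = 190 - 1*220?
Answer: 110873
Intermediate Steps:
X = -30 (X = 190 - 220 = -30)
(359 + X)*(355 - 18) = (359 - 30)*(355 - 18) = 329*337 = 110873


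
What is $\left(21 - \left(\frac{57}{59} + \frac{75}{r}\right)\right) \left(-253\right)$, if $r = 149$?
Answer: $- \frac{43438329}{8791} \approx -4941.2$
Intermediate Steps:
$\left(21 - \left(\frac{57}{59} + \frac{75}{r}\right)\right) \left(-253\right) = \left(21 - \left(\frac{57}{59} + \frac{75}{149}\right)\right) \left(-253\right) = \left(21 - \frac{12918}{8791}\right) \left(-253\right) = \frac{171693}{8791} \left(-253\right) = - \frac{43438329}{8791}$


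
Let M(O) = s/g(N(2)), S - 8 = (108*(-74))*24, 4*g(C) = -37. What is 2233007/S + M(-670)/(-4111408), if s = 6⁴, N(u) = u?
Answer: -3032934919031/260509089400 ≈ -11.642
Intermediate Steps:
g(C) = -37/4 (g(C) = (¼)*(-37) = -37/4)
s = 1296
S = -191800 (S = 8 + (108*(-74))*24 = 8 - 7992*24 = 8 - 191808 = -191800)
M(O) = -5184/37 (M(O) = 1296/(-37/4) = 1296*(-4/37) = -5184/37)
2233007/S + M(-670)/(-4111408) = 2233007/(-191800) - 5184/37/(-4111408) = 2233007*(-1/191800) - 5184/37*(-1/4111408) = -319001/27400 + 324/9507631 = -3032934919031/260509089400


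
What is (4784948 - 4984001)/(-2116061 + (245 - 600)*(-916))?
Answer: 199053/1790881 ≈ 0.11115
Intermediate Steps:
(4784948 - 4984001)/(-2116061 + (245 - 600)*(-916)) = -199053/(-2116061 - 355*(-916)) = -199053/(-2116061 + 325180) = -199053/(-1790881) = -199053*(-1/1790881) = 199053/1790881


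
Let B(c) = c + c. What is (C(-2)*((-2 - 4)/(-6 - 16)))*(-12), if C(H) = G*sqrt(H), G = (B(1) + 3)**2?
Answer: -900*I*sqrt(2)/11 ≈ -115.71*I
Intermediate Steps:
B(c) = 2*c
G = 25 (G = (2*1 + 3)**2 = (2 + 3)**2 = 5**2 = 25)
C(H) = 25*sqrt(H)
(C(-2)*((-2 - 4)/(-6 - 16)))*(-12) = ((25*sqrt(-2))*((-2 - 4)/(-6 - 16)))*(-12) = ((25*(I*sqrt(2)))*(-6/(-22)))*(-12) = ((25*I*sqrt(2))*(-6*(-1/22)))*(-12) = ((25*I*sqrt(2))*(3/11))*(-12) = (75*I*sqrt(2)/11)*(-12) = -900*I*sqrt(2)/11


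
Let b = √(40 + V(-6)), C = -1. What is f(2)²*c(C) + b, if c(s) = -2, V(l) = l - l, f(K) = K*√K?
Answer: -16 + 2*√10 ≈ -9.6754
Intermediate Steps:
f(K) = K^(3/2)
V(l) = 0
b = 2*√10 (b = √(40 + 0) = √40 = 2*√10 ≈ 6.3246)
f(2)²*c(C) + b = (2^(3/2))²*(-2) + 2*√10 = (2*√2)²*(-2) + 2*√10 = 8*(-2) + 2*√10 = -16 + 2*√10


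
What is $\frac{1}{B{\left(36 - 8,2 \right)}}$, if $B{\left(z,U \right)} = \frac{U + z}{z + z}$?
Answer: $\frac{28}{15} \approx 1.8667$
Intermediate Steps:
$B{\left(z,U \right)} = \frac{U + z}{2 z}$
$\frac{1}{B{\left(36 - 8,2 \right)}} = \frac{1}{\frac{1}{2} \frac{1}{36 - 8} \left(2 + \left(36 - 8\right)\right)} = \frac{1}{\frac{1}{2} \cdot \frac{1}{28} \left(2 + 28\right)} = \frac{1}{\frac{1}{2} \cdot \frac{1}{28} \cdot 30} = \frac{1}{\frac{15}{28}} = \frac{28}{15}$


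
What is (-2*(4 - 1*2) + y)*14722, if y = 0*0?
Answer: -58888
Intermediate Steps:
y = 0
(-2*(4 - 1*2) + y)*14722 = (-2*(4 - 1*2) + 0)*14722 = (-2*(4 - 2) + 0)*14722 = (-2*2 + 0)*14722 = (-4 + 0)*14722 = -4*14722 = -58888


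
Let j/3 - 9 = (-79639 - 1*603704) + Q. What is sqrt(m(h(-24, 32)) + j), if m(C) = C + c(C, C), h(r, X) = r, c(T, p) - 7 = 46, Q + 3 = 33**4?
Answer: 11*sqrt(12461) ≈ 1227.9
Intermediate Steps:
Q = 1185918 (Q = -3 + 33**4 = -3 + 1185921 = 1185918)
c(T, p) = 53 (c(T, p) = 7 + 46 = 53)
m(C) = 53 + C (m(C) = C + 53 = 53 + C)
j = 1507752 (j = 27 + 3*((-79639 - 1*603704) + 1185918) = 27 + 3*((-79639 - 603704) + 1185918) = 27 + 3*(-683343 + 1185918) = 27 + 3*502575 = 27 + 1507725 = 1507752)
sqrt(m(h(-24, 32)) + j) = sqrt((53 - 24) + 1507752) = sqrt(29 + 1507752) = sqrt(1507781) = 11*sqrt(12461)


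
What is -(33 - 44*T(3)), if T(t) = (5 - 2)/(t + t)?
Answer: -11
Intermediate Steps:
T(t) = 3/(2*t) (T(t) = 3/((2*t)) = 3*(1/(2*t)) = 3/(2*t))
-(33 - 44*T(3)) = -(33 - 66/3) = -(33 - 44*1/2) = -(33 - 22) = -1*11 = -11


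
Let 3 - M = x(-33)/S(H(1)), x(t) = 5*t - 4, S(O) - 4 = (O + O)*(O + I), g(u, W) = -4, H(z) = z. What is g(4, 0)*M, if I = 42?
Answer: -878/45 ≈ -19.511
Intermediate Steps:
S(O) = 4 + 2*O*(42 + O) (S(O) = 4 + (O + O)*(O + 42) = 4 + (2*O)*(42 + O) = 4 + 2*O*(42 + O))
x(t) = -4 + 5*t
M = 439/90 (M = 3 - (-4 + 5*(-33))/(4 + 2*1² + 84*1) = 3 - (-4 - 165)/(4 + 2*1 + 84) = 3 - (-169)/(4 + 2 + 84) = 3 - (-169)/90 = 3 - 1*(-169/90) = 3 + 169/90 = 439/90 ≈ 4.8778)
g(4, 0)*M = -4*439/90 = -878/45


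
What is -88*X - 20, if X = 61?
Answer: -5388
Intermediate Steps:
-88*X - 20 = -88*61 - 20 = -5368 - 20 = -5388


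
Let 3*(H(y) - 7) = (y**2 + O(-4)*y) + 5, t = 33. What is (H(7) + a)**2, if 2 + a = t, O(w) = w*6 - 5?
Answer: 1225/9 ≈ 136.11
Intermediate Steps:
O(w) = -5 + 6*w (O(w) = 6*w - 5 = -5 + 6*w)
a = 31 (a = -2 + 33 = 31)
H(y) = 26/3 - 29*y/3 + y**2/3 (H(y) = 7 + ((y**2 + (-5 + 6*(-4))*y) + 5)/3 = 7 + ((y**2 + (-5 - 24)*y) + 5)/3 = 7 + ((y**2 - 29*y) + 5)/3 = 7 + (5 + y**2 - 29*y)/3 = 7 + (5/3 - 29*y/3 + y**2/3) = 26/3 - 29*y/3 + y**2/3)
(H(7) + a)**2 = ((26/3 - 29/3*7 + (1/3)*7**2) + 31)**2 = ((26/3 - 203/3 + (1/3)*49) + 31)**2 = ((26/3 - 203/3 + 49/3) + 31)**2 = (-128/3 + 31)**2 = (-35/3)**2 = 1225/9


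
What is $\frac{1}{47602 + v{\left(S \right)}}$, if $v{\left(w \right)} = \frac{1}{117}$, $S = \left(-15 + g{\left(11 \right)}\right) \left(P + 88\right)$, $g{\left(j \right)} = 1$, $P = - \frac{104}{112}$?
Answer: $\frac{117}{5569435} \approx 2.1008 \cdot 10^{-5}$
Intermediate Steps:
$P = - \frac{13}{14}$ ($P = \left(-104\right) \frac{1}{112} = - \frac{13}{14} \approx -0.92857$)
$S = -1219$ ($S = \left(-15 + 1\right) \left(- \frac{13}{14} + 88\right) = \left(-14\right) \frac{1219}{14} = -1219$)
$v{\left(w \right)} = \frac{1}{117}$
$\frac{1}{47602 + v{\left(S \right)}} = \frac{1}{47602 + \frac{1}{117}} = \frac{1}{\frac{5569435}{117}} = \frac{117}{5569435}$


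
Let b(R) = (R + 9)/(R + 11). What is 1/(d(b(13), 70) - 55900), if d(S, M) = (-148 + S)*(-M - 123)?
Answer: -12/330155 ≈ -3.6347e-5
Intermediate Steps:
b(R) = (9 + R)/(11 + R)
d(S, M) = (-148 + S)*(-123 - M)
1/(d(b(13), 70) - 55900) = 1/((18204 - 123*(9 + 13)/(11 + 13) + 148*70 - 1*70*(9 + 13)/(11 + 13)) - 55900) = 1/((18204 - 123*22/24 + 10360 - 1*70*22/24) - 55900) = 1/((18204 - 41*22/8 + 10360 - 1*70*(1/24)*22) - 55900) = 1/((18204 - 123*11/12 + 10360 - 1*70*11/12) - 55900) = 1/((18204 - 451/4 + 10360 - 385/6) - 55900) = 1/(340645/12 - 55900) = 1/(-330155/12) = -12/330155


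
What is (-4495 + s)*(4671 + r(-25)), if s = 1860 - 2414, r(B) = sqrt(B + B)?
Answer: -23583879 - 25245*I*sqrt(2) ≈ -2.3584e+7 - 35702.0*I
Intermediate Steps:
r(B) = sqrt(2)*sqrt(B) (r(B) = sqrt(2*B) = sqrt(2)*sqrt(B))
s = -554
(-4495 + s)*(4671 + r(-25)) = (-4495 - 554)*(4671 + sqrt(2)*sqrt(-25)) = -5049*(4671 + sqrt(2)*(5*I)) = -5049*(4671 + 5*I*sqrt(2)) = -23583879 - 25245*I*sqrt(2)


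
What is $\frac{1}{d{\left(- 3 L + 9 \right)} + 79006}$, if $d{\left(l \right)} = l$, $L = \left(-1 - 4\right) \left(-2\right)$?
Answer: $\frac{1}{78985} \approx 1.2661 \cdot 10^{-5}$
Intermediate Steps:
$L = 10$ ($L = \left(-5\right) \left(-2\right) = 10$)
$\frac{1}{d{\left(- 3 L + 9 \right)} + 79006} = \frac{1}{\left(\left(-3\right) 10 + 9\right) + 79006} = \frac{1}{\left(-30 + 9\right) + 79006} = \frac{1}{-21 + 79006} = \frac{1}{78985}$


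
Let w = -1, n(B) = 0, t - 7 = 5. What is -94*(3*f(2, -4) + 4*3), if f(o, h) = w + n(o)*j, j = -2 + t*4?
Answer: -846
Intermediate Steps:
t = 12 (t = 7 + 5 = 12)
j = 46 (j = -2 + 12*4 = -2 + 48 = 46)
f(o, h) = -1 (f(o, h) = -1 + 0*46 = -1 + 0 = -1)
-94*(3*f(2, -4) + 4*3) = -94*(3*(-1) + 4*3) = -94*(-3 + 12) = -94*9 = -846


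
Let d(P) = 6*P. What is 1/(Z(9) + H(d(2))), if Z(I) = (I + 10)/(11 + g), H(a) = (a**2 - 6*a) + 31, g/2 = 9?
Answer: 29/3006 ≈ 0.0096474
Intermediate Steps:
g = 18 (g = 2*9 = 18)
H(a) = 31 + a**2 - 6*a
Z(I) = 10/29 + I/29 (Z(I) = (I + 10)/(11 + 18) = (10 + I)/29 = (10 + I)*(1/29) = 10/29 + I/29)
1/(Z(9) + H(d(2))) = 1/((10/29 + (1/29)*9) + (31 + (6*2)**2 - 36*2)) = 1/((10/29 + 9/29) + (31 + 12**2 - 6*12)) = 1/(19/29 + (31 + 144 - 72)) = 1/(19/29 + 103) = 1/(3006/29) = 29/3006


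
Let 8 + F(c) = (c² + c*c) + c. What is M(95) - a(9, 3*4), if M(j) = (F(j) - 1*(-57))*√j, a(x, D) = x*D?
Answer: -108 + 18194*√95 ≈ 1.7723e+5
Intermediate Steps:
F(c) = -8 + c + 2*c² (F(c) = -8 + ((c² + c*c) + c) = -8 + ((c² + c²) + c) = -8 + (2*c² + c) = -8 + (c + 2*c²) = -8 + c + 2*c²)
a(x, D) = D*x
M(j) = √j*(49 + j + 2*j²) (M(j) = ((-8 + j + 2*j²) - 1*(-57))*√j = ((-8 + j + 2*j²) + 57)*√j = (49 + j + 2*j²)*√j = √j*(49 + j + 2*j²))
M(95) - a(9, 3*4) = √95*(49 + 95 + 2*95²) - 3*4*9 = √95*(49 + 95 + 2*9025) - 12*9 = √95*(49 + 95 + 18050) - 1*108 = √95*18194 - 108 = 18194*√95 - 108 = -108 + 18194*√95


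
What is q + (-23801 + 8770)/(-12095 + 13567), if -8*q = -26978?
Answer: 4948921/1472 ≈ 3362.0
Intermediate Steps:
q = 13489/4 (q = -⅛*(-26978) = 13489/4 ≈ 3372.3)
q + (-23801 + 8770)/(-12095 + 13567) = 13489/4 + (-23801 + 8770)/(-12095 + 13567) = 13489/4 - 15031/1472 = 4948921/1472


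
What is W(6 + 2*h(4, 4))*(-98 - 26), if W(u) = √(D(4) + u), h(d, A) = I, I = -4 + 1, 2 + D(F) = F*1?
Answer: -124*√2 ≈ -175.36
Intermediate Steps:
D(F) = -2 + F (D(F) = -2 + F*1 = -2 + F)
I = -3
h(d, A) = -3
W(u) = √(2 + u) (W(u) = √((-2 + 4) + u) = √(2 + u))
W(6 + 2*h(4, 4))*(-98 - 26) = √(2 + (6 + 2*(-3)))*(-98 - 26) = √(2 + (6 - 6))*(-124) = √(2 + 0)*(-124) = √2*(-124) = -124*√2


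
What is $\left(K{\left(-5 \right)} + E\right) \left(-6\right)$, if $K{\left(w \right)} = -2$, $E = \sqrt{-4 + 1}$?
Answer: $12 - 6 i \sqrt{3} \approx 12.0 - 10.392 i$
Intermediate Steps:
$E = i \sqrt{3}$ ($E = \sqrt{-3} = i \sqrt{3} \approx 1.732 i$)
$\left(K{\left(-5 \right)} + E\right) \left(-6\right) = \left(-2 + i \sqrt{3}\right) \left(-6\right) = 12 - 6 i \sqrt{3}$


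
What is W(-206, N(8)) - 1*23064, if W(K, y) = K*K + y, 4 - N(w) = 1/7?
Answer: 135631/7 ≈ 19376.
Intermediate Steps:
N(w) = 27/7 (N(w) = 4 - 1/7 = 4 - 1*⅐ = 4 - ⅐ = 27/7)
W(K, y) = y + K² (W(K, y) = K² + y = y + K²)
W(-206, N(8)) - 1*23064 = (27/7 + (-206)²) - 1*23064 = (27/7 + 42436) - 23064 = 297079/7 - 23064 = 135631/7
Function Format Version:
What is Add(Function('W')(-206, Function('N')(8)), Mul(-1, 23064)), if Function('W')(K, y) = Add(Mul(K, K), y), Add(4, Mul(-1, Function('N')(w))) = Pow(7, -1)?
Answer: Rational(135631, 7) ≈ 19376.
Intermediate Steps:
Function('N')(w) = Rational(27, 7) (Function('N')(w) = Add(4, Mul(-1, Pow(7, -1))) = Add(4, Mul(-1, Rational(1, 7))) = Add(4, Rational(-1, 7)) = Rational(27, 7))
Function('W')(K, y) = Add(y, Pow(K, 2)) (Function('W')(K, y) = Add(Pow(K, 2), y) = Add(y, Pow(K, 2)))
Add(Function('W')(-206, Function('N')(8)), Mul(-1, 23064)) = Add(Add(Rational(27, 7), Pow(-206, 2)), Mul(-1, 23064)) = Add(Add(Rational(27, 7), 42436), -23064) = Add(Rational(297079, 7), -23064) = Rational(135631, 7)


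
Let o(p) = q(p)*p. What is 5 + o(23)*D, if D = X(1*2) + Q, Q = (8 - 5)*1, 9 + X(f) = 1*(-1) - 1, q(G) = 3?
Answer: -547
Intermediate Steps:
o(p) = 3*p
X(f) = -11 (X(f) = -9 + (1*(-1) - 1) = -9 + (-1 - 1) = -9 - 2 = -11)
Q = 3 (Q = 3*1 = 3)
D = -8 (D = -11 + 3 = -8)
5 + o(23)*D = 5 + (3*23)*(-8) = 5 + 69*(-8) = 5 - 552 = -547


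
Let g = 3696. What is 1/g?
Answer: 1/3696 ≈ 0.00027056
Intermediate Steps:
1/g = 1/3696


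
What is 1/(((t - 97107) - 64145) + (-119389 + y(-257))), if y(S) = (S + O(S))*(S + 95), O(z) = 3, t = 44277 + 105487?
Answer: -1/89729 ≈ -1.1145e-5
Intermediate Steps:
t = 149764
y(S) = (3 + S)*(95 + S) (y(S) = (S + 3)*(S + 95) = (3 + S)*(95 + S))
1/(((t - 97107) - 64145) + (-119389 + y(-257))) = 1/(((149764 - 97107) - 64145) + (-119389 + (285 + (-257)² + 98*(-257)))) = 1/((52657 - 64145) + (-119389 + (285 + 66049 - 25186))) = 1/(-11488 + (-119389 + 41148)) = 1/(-11488 - 78241) = 1/(-89729) = -1/89729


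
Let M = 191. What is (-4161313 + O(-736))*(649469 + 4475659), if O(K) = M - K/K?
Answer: -21326287998744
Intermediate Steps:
O(K) = 190 (O(K) = 191 - K/K = 191 - 1*1 = 191 - 1 = 190)
(-4161313 + O(-736))*(649469 + 4475659) = (-4161313 + 190)*(649469 + 4475659) = -4161123*5125128 = -21326287998744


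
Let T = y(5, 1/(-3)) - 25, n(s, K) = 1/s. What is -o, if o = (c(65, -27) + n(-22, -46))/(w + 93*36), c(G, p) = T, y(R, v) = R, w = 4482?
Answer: 49/19140 ≈ 0.0025601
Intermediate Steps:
T = -20 (T = 5 - 25 = -20)
c(G, p) = -20
o = -49/19140 (o = (-20 + 1/(-22))/(4482 + 93*36) = (-20 - 1/22)/(4482 + 3348) = -441/22/7830 = -441/22*1/7830 = -49/19140 ≈ -0.0025601)
-o = -1*(-49/19140) = 49/19140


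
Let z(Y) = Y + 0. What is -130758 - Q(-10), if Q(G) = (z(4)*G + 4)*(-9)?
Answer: -131082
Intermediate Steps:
z(Y) = Y
Q(G) = -36 - 36*G (Q(G) = (4*G + 4)*(-9) = (4 + 4*G)*(-9) = -36 - 36*G)
-130758 - Q(-10) = -130758 - (-36 - 36*(-10)) = -130758 - (-36 + 360) = -130758 - 1*324 = -130758 - 324 = -131082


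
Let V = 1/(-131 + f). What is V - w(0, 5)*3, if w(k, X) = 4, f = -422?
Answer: -6637/553 ≈ -12.002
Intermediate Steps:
V = -1/553 (V = 1/(-131 - 422) = 1/(-553) = -1/553 ≈ -0.0018083)
V - w(0, 5)*3 = -1/553 - 4*3 = -1/553 - 1*12 = -1/553 - 12 = -6637/553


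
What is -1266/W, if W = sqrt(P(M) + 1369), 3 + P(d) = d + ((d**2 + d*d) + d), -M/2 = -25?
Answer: -633*sqrt(6466)/3233 ≈ -15.744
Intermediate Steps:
M = 50 (M = -2*(-25) = 50)
P(d) = -3 + 2*d + 2*d**2 (P(d) = -3 + (d + ((d**2 + d*d) + d)) = -3 + (d + ((d**2 + d**2) + d)) = -3 + (d + (2*d**2 + d)) = -3 + (d + (d + 2*d**2)) = -3 + (2*d + 2*d**2) = -3 + 2*d + 2*d**2)
W = sqrt(6466) (W = sqrt((-3 + 2*50 + 2*50**2) + 1369) = sqrt((-3 + 100 + 2*2500) + 1369) = sqrt((-3 + 100 + 5000) + 1369) = sqrt(5097 + 1369) = sqrt(6466) ≈ 80.411)
-1266/W = -1266*sqrt(6466)/6466 = -633*sqrt(6466)/3233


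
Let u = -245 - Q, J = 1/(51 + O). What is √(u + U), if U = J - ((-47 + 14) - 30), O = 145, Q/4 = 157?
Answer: I*√158759/14 ≈ 28.46*I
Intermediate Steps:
Q = 628 (Q = 4*157 = 628)
J = 1/196 (J = 1/(51 + 145) = 1/196 ≈ 0.0051020)
U = 12349/196 (U = 1/196 - ((-47 + 14) - 30) = 1/196 - (-33 - 30) = 1/196 - 1*(-63) = 1/196 + 63 = 12349/196 ≈ 63.005)
u = -873 (u = -245 - 1*628 = -245 - 628 = -873)
√(u + U) = √(-873 + 12349/196) = √(-158759/196) = I*√158759/14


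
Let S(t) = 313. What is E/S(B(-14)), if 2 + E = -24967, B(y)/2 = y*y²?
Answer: -24969/313 ≈ -79.773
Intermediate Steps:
B(y) = 2*y³ (B(y) = 2*(y*y²) = 2*y³)
E = -24969 (E = -2 - 24967 = -24969)
E/S(B(-14)) = -24969/313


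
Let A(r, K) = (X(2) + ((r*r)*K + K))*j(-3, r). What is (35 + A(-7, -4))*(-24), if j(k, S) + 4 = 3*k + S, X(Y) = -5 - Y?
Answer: -100200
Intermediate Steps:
j(k, S) = -4 + S + 3*k (j(k, S) = -4 + (3*k + S) = -4 + (S + 3*k) = -4 + S + 3*k)
A(r, K) = (-13 + r)*(-7 + K + K*r²) (A(r, K) = ((-5 - 1*2) + ((r*r)*K + K))*(-4 + r + 3*(-3)) = ((-5 - 2) + (r²*K + K))*(-4 + r - 9) = (-7 + (K*r² + K))*(-13 + r) = (-7 + (K + K*r²))*(-13 + r) = (-7 + K + K*r²)*(-13 + r) = (-13 + r)*(-7 + K + K*r²))
(35 + A(-7, -4))*(-24) = (35 + (-13 - 7)*(-7 - 4 - 4*(-7)²))*(-24) = (35 - 20*(-7 - 4 - 4*49))*(-24) = (35 - 20*(-7 - 4 - 196))*(-24) = (35 - 20*(-207))*(-24) = (35 + 4140)*(-24) = 4175*(-24) = -100200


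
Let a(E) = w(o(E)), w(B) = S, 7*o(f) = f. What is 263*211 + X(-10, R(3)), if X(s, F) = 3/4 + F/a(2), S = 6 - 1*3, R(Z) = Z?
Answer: 221979/4 ≈ 55495.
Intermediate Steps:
o(f) = f/7
S = 3 (S = 6 - 3 = 3)
w(B) = 3
a(E) = 3
X(s, F) = ¾ + F/3 (X(s, F) = 3/4 + F/3 = 3*(¼) + F*(⅓) = ¾ + F/3)
263*211 + X(-10, R(3)) = 263*211 + (¾ + (⅓)*3) = 55493 + (¾ + 1) = 55493 + 7/4 = 221979/4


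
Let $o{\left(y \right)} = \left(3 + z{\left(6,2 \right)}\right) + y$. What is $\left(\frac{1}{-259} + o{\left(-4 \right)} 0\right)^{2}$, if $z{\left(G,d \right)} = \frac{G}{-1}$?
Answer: $\frac{1}{67081} \approx 1.4907 \cdot 10^{-5}$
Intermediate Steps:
$z{\left(G,d \right)} = - G$ ($z{\left(G,d \right)} = G \left(-1\right) = - G$)
$o{\left(y \right)} = -3 + y$ ($o{\left(y \right)} = \left(3 - 6\right) + y = -3 + y$)
$\left(\frac{1}{-259} + o{\left(-4 \right)} 0\right)^{2} = \left(\frac{1}{-259} + \left(-3 - 4\right) 0\right)^{2} = \left(- \frac{1}{259} - 0\right)^{2} = \left(- \frac{1}{259} + 0\right)^{2} = \left(- \frac{1}{259}\right)^{2} = \frac{1}{67081}$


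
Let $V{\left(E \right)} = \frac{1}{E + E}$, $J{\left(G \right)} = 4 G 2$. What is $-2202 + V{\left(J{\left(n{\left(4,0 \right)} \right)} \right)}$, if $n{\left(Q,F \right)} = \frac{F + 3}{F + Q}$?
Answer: $- \frac{26423}{12} \approx -2201.9$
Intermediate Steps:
$n{\left(Q,F \right)} = \frac{3 + F}{F + Q}$
$J{\left(G \right)} = 8 G$
$V{\left(E \right)} = \frac{1}{2 E}$
$-2202 + V{\left(J{\left(n{\left(4,0 \right)} \right)} \right)} = -2202 + \frac{1}{2 \cdot 8 \frac{3 + 0}{0 + 4}} = -2202 + \frac{1}{2 \cdot 8 \cdot \frac{1}{4} \cdot 3} = -2202 + \frac{1}{2 \cdot 8 \cdot \frac{3}{4}} = -2202 + \frac{1}{2 \cdot 6} = -2202 + \frac{1}{2} \cdot \frac{1}{6} = -2202 + \frac{1}{12} = - \frac{26423}{12}$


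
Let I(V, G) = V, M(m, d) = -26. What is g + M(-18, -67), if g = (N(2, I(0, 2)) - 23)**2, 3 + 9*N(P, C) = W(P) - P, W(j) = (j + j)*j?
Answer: 4390/9 ≈ 487.78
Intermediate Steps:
W(j) = 2*j**2 (W(j) = (2*j)*j = 2*j**2)
N(P, C) = -1/3 - P/9 + 2*P**2/9 (N(P, C) = -1/3 + (2*P**2 - P)/9 = -1/3 + (-P + 2*P**2)/9 = -1/3 + (-P/9 + 2*P**2/9) = -1/3 - P/9 + 2*P**2/9)
g = 4624/9 (g = ((-1/3 - 1/9*2 + (2/9)*2**2) - 23)**2 = ((-1/3 - 2/9 + (2/9)*4) - 23)**2 = ((-1/3 - 2/9 + 8/9) - 23)**2 = (1/3 - 23)**2 = (-68/3)**2 = 4624/9 ≈ 513.78)
g + M(-18, -67) = 4624/9 - 26 = 4390/9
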